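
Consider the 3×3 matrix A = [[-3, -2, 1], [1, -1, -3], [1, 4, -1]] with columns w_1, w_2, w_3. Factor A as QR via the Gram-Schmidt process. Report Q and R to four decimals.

w_1 = (-3, 1, 1); ‖w_1‖ = 3.3166, so e_1 = (-0.9045, 0.3015, 0.3015).
e_1·w_2 = (-0.9045)·(-2) + 0.3015·(-1) + 0.3015·4 = 2.7136.
u_2 = w_2 − 2.7136·e_1 = (0.4545, -1.8182, 3.1818).
‖u_2‖ = 3.6927, so e_2 = (0.1231, -0.4924, 0.8616).
e_1·w_3 = (-0.9045)·1 + 0.3015·(-3) + 0.3015·(-1) = -2.1106; e_2·w_3 = 0.1231·1 + (-0.4924)·(-3) + 0.8616·(-1) = 0.7385.
u_3 = w_3 + 2.1106·e_1 − 0.7385·e_2 = (-1.0000, -2.0000, -1.0000).
‖u_3‖ = 2.4495, so e_3 = (-0.4082, -0.8165, -0.4082).

Q = [[-0.9045, 0.1231, -0.4082], [0.3015, -0.4924, -0.8165], [0.3015, 0.8616, -0.4082]], R = [[3.3166, 2.7136, -2.1106], [0.0000, 3.6927, 0.7385], [0.0000, 0.0000, 2.4495]]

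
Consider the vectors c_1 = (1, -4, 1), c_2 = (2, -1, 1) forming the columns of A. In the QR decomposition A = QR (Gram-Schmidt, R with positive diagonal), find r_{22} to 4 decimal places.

c_1 = (1, -4, 1); ‖c_1‖ = 4.2426, so e_1 = (0.2357, -0.9428, 0.2357).
e_1·c_2 = 0.2357·2 + (-0.9428)·(-1) + 0.2357·1 = 1.6499.
u_2 = c_2 − 1.6499·e_1 = (1.6111, 0.5556, 0.6111).
r_{22} = ‖u_2‖ = 1.8105.

r_{22} = 1.8105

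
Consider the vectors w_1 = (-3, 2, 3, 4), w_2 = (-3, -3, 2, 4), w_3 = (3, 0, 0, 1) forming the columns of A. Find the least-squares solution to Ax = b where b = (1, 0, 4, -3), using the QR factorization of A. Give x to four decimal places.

x = (0.0676, -0.2401, -0.0862)

w_1 = (-3, 2, 3, 4); ‖w_1‖ = 6.1644, so e_1 = (-0.4867, 0.3244, 0.4867, 0.6489).
e_1·w_2 = (-0.4867)·(-3) + 0.3244·(-3) + 0.4867·2 + 0.6489·4 = 4.0555.
u_2 = w_2 − 4.0555·e_1 = (-1.0263, -4.3158, 0.0263, 1.3684).
‖u_2‖ = 4.6425, so e_2 = (-0.2211, -0.9296, 0.0057, 0.2948).
e_1·w_3 = (-0.4867)·3 + 0.3244·0 + 0.4867·0 + 0.6489·1 = -0.8111; e_2·w_3 = (-0.2211)·3 + (-0.9296)·0 + 0.0057·0 + 0.2948·1 = -0.3685.
u_3 = w_3 + 0.8111·e_1 + 0.3685·e_2 = (2.5238, -0.0794, 0.3968, 1.6349).
‖u_3‖ = 3.0342, so e_3 = (0.8318, -0.0262, 0.1308, 0.5388).
Qᵀb = (-0.4867, -1.0827, -0.2616).
Back-substitute: x_3 = -0.2616/3.0342 = -0.0862.
x_2 = (-1.0827 + 0.3685·(-0.0862))/4.6425 = -0.2401.
x_1 = (-0.4867 − 4.0555·(-0.2401) + 0.8111·(-0.0862))/6.1644 = 0.0676.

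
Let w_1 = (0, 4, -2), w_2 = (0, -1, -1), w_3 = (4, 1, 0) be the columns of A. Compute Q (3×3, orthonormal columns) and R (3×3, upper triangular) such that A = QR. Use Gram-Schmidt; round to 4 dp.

Q = [[0.0000, 0.0000, 1.0000], [0.8944, -0.4472, 0.0000], [-0.4472, -0.8944, 0.0000]], R = [[4.4721, -0.4472, 0.8944], [0.0000, 1.3416, -0.4472], [0.0000, 0.0000, 4.0000]]

e_1 = w_1/‖w_1‖ = (0, 4, -2)/4.4721 = (0.0000, 0.8944, -0.4472).
r_{12} = e_1·w_2 = -0.4472.
u_2 = w_2 + 0.4472·e_1 = (0.0000, -0.6000, -1.2000).
‖u_2‖ = 1.3416, so e_2 = (0.0000, -0.4472, -0.8944).
r_{13} = e_1·w_3 = 0.8944; r_{23} = e_2·w_3 = -0.4472.
u_3 = w_3 − 0.8944·e_1 + 0.4472·e_2 = (4.0000, 0.0000, 0.0000).
‖u_3‖ = 4.0000, so e_3 = (1.0000, 0.0000, 0.0000).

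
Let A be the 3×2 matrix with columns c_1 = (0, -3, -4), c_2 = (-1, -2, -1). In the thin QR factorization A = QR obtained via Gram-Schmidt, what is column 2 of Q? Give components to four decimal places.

e_2 = (-0.7071, -0.5657, 0.4243)

e_1 = c_1/‖c_1‖ = (0, -3, -4)/5.0000 = (0.0000, -0.6000, -0.8000).
r_{12} = e_1·c_2 = 2.0000.
u_2 = c_2 − 2.0000·e_1 = (-1.0000, -0.8000, 0.6000).
‖u_2‖ = 1.4142, so e_2 = (-0.7071, -0.5657, 0.4243).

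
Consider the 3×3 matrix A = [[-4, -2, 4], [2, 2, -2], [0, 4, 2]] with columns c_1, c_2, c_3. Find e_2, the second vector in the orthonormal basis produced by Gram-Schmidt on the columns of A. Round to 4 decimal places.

e_2 = (0.0976, 0.1952, 0.9759)

e_1 = c_1/‖c_1‖ = (-4, 2, 0)/4.4721 = (-0.8944, 0.4472, 0.0000).
r_{12} = e_1·c_2 = 2.6833.
u_2 = c_2 − 2.6833·e_1 = (0.4000, 0.8000, 4.0000).
‖u_2‖ = 4.0988, so e_2 = (0.0976, 0.1952, 0.9759).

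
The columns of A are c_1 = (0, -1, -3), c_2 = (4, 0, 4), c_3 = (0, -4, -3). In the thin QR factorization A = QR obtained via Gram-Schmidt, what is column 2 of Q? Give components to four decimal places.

c_1 = (0, -1, -3); ‖c_1‖ = 3.1623, so q_1 = (0.0000, -0.3162, -0.9487).
q_1·c_2 = 0.0000·4 + (-0.3162)·0 + (-0.9487)·4 = -3.7947.
u_2 = c_2 + 3.7947·q_1 = (4.0000, -1.2000, 0.4000).
‖u_2‖ = 4.1952, so q_2 = (0.9535, -0.2860, 0.0953).

q_2 = (0.9535, -0.2860, 0.0953)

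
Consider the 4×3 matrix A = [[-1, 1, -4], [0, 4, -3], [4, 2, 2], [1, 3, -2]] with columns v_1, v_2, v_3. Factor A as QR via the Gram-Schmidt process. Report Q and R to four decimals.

v_1 = (-1, 0, 4, 1); ‖v_1‖ = 4.2426, so q_1 = (-0.2357, 0.0000, 0.9428, 0.2357).
q_1·v_2 = (-0.2357)·1 + 0.0000·4 + 0.9428·2 + 0.2357·3 = 2.3570.
u_2 = v_2 − 2.3570·q_1 = (1.5556, 4.0000, -0.2222, 2.4444).
‖u_2‖ = 4.9441, so q_2 = (0.3146, 0.8090, -0.0449, 0.4944).
q_1·v_3 = (-0.2357)·(-4) + 0.0000·(-3) + 0.9428·2 + 0.2357·(-2) = 2.3570; q_2·v_3 = 0.3146·(-4) + 0.8090·(-3) + (-0.0449)·2 + 0.4944·(-2) = -4.7643.
u_3 = v_3 − 2.3570·q_1 + 4.7643·q_2 = (-1.9455, 0.8545, -0.4364, -0.2000).
‖u_3‖ = 2.1784, so q_3 = (-0.8931, 0.3923, -0.2003, -0.0918).

Q = [[-0.2357, 0.3146, -0.8931], [0.0000, 0.8090, 0.3923], [0.9428, -0.0449, -0.2003], [0.2357, 0.4944, -0.0918]], R = [[4.2426, 2.3570, 2.3570], [0.0000, 4.9441, -4.7643], [0.0000, 0.0000, 2.1784]]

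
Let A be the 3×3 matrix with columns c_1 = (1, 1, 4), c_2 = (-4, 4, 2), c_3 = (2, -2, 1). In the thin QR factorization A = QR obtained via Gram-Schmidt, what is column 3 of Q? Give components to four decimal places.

q_1 = c_1/‖c_1‖ = (1, 1, 4)/4.2426 = (0.2357, 0.2357, 0.9428).
r_{12} = q_1·c_2 = 1.8856.
u_2 = c_2 − 1.8856·q_1 = (-4.4444, 3.5556, 0.2222).
‖u_2‖ = 5.6960, so q_2 = (-0.7803, 0.6242, 0.0390).
r_{13} = q_1·c_3 = 0.9428; r_{23} = q_2·c_3 = -2.7700.
u_3 = c_3 − 0.9428·q_1 + 2.7700·q_2 = (-0.3836, -0.4932, 0.2192).
‖u_3‖ = 0.6621, so q_3 = (-0.5793, -0.7448, 0.3310).

q_3 = (-0.5793, -0.7448, 0.3310)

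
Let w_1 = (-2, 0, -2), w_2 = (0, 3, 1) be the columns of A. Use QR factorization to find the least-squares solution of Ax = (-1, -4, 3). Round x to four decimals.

x = (-0.7632, -1.0526)

q_1 = w_1/‖w_1‖ = (-2, 0, -2)/2.8284 = (-0.7071, 0.0000, -0.7071).
r_{12} = q_1·w_2 = -0.7071.
u_2 = w_2 + 0.7071·q_1 = (-0.5000, 3.0000, 0.5000).
‖u_2‖ = 3.0822, so q_2 = (-0.1622, 0.9733, 0.1622).
Qᵀb = (-1.4142, -3.2444).
Back-substitute: x_2 = -3.2444/3.0822 = -1.0526.
x_1 = (-1.4142 + 0.7071·(-1.0526))/2.8284 = -0.7632.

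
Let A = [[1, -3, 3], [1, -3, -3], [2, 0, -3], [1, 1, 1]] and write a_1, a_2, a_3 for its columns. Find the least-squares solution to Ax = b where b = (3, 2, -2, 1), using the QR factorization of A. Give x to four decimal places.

x = (0.0278, -0.7500, 0.3889)

a_1 = (1, 1, 2, 1); ‖a_1‖ = 2.6458, so q_1 = (0.3780, 0.3780, 0.7559, 0.3780).
q_1·a_2 = 0.3780·(-3) + 0.3780·(-3) + 0.7559·0 + 0.3780·1 = -1.8898.
u_2 = a_2 + 1.8898·q_1 = (-2.2857, -2.2857, 1.4286, 1.7143).
‖u_2‖ = 3.9279, so q_2 = (-0.5819, -0.5819, 0.3637, 0.4364).
q_1·a_3 = 0.3780·3 + 0.3780·(-3) + 0.7559·(-3) + 0.3780·1 = -1.8898; q_2·a_3 = (-0.5819)·3 + (-0.5819)·(-3) + 0.3637·(-3) + 0.4364·1 = -0.6547.
u_3 = a_3 + 1.8898·q_1 + 0.6547·q_2 = (3.3333, -2.6667, -1.3333, 2.0000).
‖u_3‖ = 4.8990, so q_3 = (0.6804, -0.5443, -0.2722, 0.4082).
Qᵀb = (0.7559, -3.2005, 1.9052).
Back-substitute: x_3 = 1.9052/4.8990 = 0.3889.
x_2 = (-3.2005 + 0.6547·0.3889)/3.9279 = -0.7500.
x_1 = (0.7559 + 1.8898·(-0.7500) + 1.8898·0.3889)/2.6458 = 0.0278.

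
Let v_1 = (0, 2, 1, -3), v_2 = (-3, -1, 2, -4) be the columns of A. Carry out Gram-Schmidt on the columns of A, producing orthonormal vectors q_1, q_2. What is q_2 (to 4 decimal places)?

v_1 = (0, 2, 1, -3); ‖v_1‖ = 3.7417, so q_1 = (0.0000, 0.5345, 0.2673, -0.8018).
q_1·v_2 = 0.0000·(-3) + 0.5345·(-1) + 0.2673·2 + (-0.8018)·(-4) = 3.2071.
u_2 = v_2 − 3.2071·q_1 = (-3.0000, -2.7143, 1.1429, -1.4286).
‖u_2‖ = 4.4401, so q_2 = (-0.6757, -0.6113, 0.2574, -0.3217).

q_2 = (-0.6757, -0.6113, 0.2574, -0.3217)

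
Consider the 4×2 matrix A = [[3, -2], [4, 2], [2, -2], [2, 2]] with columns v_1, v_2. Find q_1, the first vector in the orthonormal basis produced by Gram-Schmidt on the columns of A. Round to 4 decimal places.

v_1 = (3, 4, 2, 2); ‖v_1‖ = 5.7446, so q_1 = (0.5222, 0.6963, 0.3482, 0.3482).

q_1 = (0.5222, 0.6963, 0.3482, 0.3482)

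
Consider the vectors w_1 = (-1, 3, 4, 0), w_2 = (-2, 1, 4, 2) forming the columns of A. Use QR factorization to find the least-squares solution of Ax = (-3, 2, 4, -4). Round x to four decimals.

e_1 = w_1/‖w_1‖ = (-1, 3, 4, 0)/5.0990 = (-0.1961, 0.5883, 0.7845, 0.0000).
r_{12} = e_1·w_2 = 4.1184.
u_2 = w_2 − 4.1184·e_1 = (-1.1923, -1.4231, 0.7692, 2.0000).
‖u_2‖ = 2.8352, so e_2 = (-0.4205, -0.5019, 0.2713, 0.7054).
Qᵀb = (4.9029, -1.4787).
Back-substitute: x_2 = -1.4787/2.8352 = -0.5215.
x_1 = (4.9029 − 4.1184·(-0.5215))/5.0990 = 1.3828.

x = (1.3828, -0.5215)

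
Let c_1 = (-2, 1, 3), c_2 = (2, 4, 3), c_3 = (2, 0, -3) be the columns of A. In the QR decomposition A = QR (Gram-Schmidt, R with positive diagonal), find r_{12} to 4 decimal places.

c_1 = (-2, 1, 3); ‖c_1‖ = 3.7417, so q_1 = (-0.5345, 0.2673, 0.8018).
r_{12} = q_1·c_2 = 2.4054.

r_{12} = 2.4054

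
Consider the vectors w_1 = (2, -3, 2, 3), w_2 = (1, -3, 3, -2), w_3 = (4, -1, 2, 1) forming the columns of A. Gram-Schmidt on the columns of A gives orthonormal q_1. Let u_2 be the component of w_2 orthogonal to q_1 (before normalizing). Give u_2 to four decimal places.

u_2 = (0.1538, -1.7308, 2.1538, -3.2692)

w_1 = (2, -3, 2, 3); ‖w_1‖ = 5.0990, so q_1 = (0.3922, -0.5883, 0.3922, 0.5883).
q_1·w_2 = 0.3922·1 + (-0.5883)·(-3) + 0.3922·3 + 0.5883·(-2) = 2.1573.
u_2 = w_2 − 2.1573·q_1 = (0.1538, -1.7308, 2.1538, -3.2692).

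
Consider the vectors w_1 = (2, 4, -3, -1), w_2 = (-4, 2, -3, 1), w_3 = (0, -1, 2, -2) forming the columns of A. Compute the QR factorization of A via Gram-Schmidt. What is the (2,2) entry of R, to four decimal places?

w_1 = (2, 4, -3, -1); ‖w_1‖ = 5.4772, so e_1 = (0.3651, 0.7303, -0.5477, -0.1826).
e_1·w_2 = 0.3651·(-4) + 0.7303·2 + (-0.5477)·(-3) + (-0.1826)·1 = 1.4606.
u_2 = w_2 − 1.4606·e_1 = (-4.5333, 0.9333, -2.2000, 1.2667).
r_{22} = ‖u_2‖ = 5.2789.

r_{22} = 5.2789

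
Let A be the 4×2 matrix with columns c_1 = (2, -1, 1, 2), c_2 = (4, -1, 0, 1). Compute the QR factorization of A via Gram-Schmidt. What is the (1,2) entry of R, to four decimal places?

r_{12} = 3.4785

c_1 = (2, -1, 1, 2); ‖c_1‖ = 3.1623, so q_1 = (0.6325, -0.3162, 0.3162, 0.6325).
r_{12} = q_1·c_2 = 3.4785.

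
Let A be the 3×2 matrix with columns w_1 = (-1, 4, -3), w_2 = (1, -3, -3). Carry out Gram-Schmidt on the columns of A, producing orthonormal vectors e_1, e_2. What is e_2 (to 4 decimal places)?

e_1 = w_1/‖w_1‖ = (-1, 4, -3)/5.0990 = (-0.1961, 0.7845, -0.5883).
r_{12} = e_1·w_2 = -0.7845.
u_2 = w_2 + 0.7845·e_1 = (0.8462, -2.3846, -3.4615).
‖u_2‖ = 4.2877, so e_2 = (0.1973, -0.5561, -0.8073).

e_2 = (0.1973, -0.5561, -0.8073)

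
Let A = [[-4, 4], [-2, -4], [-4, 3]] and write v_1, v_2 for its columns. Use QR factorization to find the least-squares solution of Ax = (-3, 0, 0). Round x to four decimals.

e_1 = v_1/‖v_1‖ = (-4, -2, -4)/6.0000 = (-0.6667, -0.3333, -0.6667).
r_{12} = e_1·v_2 = -3.3333.
u_2 = v_2 + 3.3333·e_1 = (1.7778, -5.1111, 0.7778).
‖u_2‖ = 5.4671, so e_2 = (0.3252, -0.9349, 0.1423).
Qᵀb = (2.0000, -0.9755).
Back-substitute: x_2 = -0.9755/5.4671 = -0.1784.
x_1 = (2.0000 + 3.3333·(-0.1784))/6.0000 = 0.2342.

x = (0.2342, -0.1784)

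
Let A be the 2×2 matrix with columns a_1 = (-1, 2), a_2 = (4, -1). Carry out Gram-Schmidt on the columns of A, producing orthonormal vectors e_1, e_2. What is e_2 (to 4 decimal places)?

a_1 = (-1, 2); ‖a_1‖ = 2.2361, so e_1 = (-0.4472, 0.8944).
e_1·a_2 = (-0.4472)·4 + 0.8944·(-1) = -2.6833.
u_2 = a_2 + 2.6833·e_1 = (2.8000, 1.4000).
‖u_2‖ = 3.1305, so e_2 = (0.8944, 0.4472).

e_2 = (0.8944, 0.4472)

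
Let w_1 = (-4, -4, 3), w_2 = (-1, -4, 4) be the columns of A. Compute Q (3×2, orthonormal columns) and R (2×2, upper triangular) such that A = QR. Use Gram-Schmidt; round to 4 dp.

Q = [[-0.6247, 0.7491], [-0.6247, -0.3100], [0.4685, 0.5855]], R = [[6.4031, 4.9976], [0.0000, 2.8327]]

w_1 = (-4, -4, 3); ‖w_1‖ = 6.4031, so e_1 = (-0.6247, -0.6247, 0.4685).
e_1·w_2 = (-0.6247)·(-1) + (-0.6247)·(-4) + 0.4685·4 = 4.9976.
u_2 = w_2 − 4.9976·e_1 = (2.1220, -0.8780, 1.6585).
‖u_2‖ = 2.8327, so e_2 = (0.7491, -0.3100, 0.5855).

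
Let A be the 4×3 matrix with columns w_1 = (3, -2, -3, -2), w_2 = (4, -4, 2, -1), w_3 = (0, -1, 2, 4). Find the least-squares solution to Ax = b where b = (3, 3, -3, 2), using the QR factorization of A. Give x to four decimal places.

w_1 = (3, -2, -3, -2); ‖w_1‖ = 5.0990, so q_1 = (0.5883, -0.3922, -0.5883, -0.3922).
q_1·w_2 = 0.5883·4 + (-0.3922)·(-4) + (-0.5883)·2 + (-0.3922)·(-1) = 3.1379.
u_2 = w_2 − 3.1379·q_1 = (2.1538, -2.7692, 3.8462, 0.2308).
‖u_2‖ = 5.2109, so q_2 = (0.4133, -0.5314, 0.7381, 0.0443).
q_1·w_3 = 0.5883·0 + (-0.3922)·(-1) + (-0.5883)·2 + (-0.3922)·4 = -2.3534; q_2·w_3 = 0.4133·0 + (-0.5314)·(-1) + 0.7381·2 + 0.0443·4 = 2.1848.
u_3 = w_3 + 2.3534·q_1 − 2.1848·q_2 = (0.4816, -0.7620, -0.9972, 2.9802).
‖u_3‖ = 3.2693, so q_3 = (0.1473, -0.2331, -0.3050, 0.9116).
Qᵀb = (1.5689, -2.4800, 2.4808).
Back-substitute: x_3 = 2.4808/3.2693 = 0.7588.
x_2 = (-2.4800 − 2.1848·0.7588)/5.2109 = -0.7941.
x_1 = (1.5689 − 3.1379·(-0.7941) + 2.3534·0.7588)/5.0990 = 1.1466.

x = (1.1466, -0.7941, 0.7588)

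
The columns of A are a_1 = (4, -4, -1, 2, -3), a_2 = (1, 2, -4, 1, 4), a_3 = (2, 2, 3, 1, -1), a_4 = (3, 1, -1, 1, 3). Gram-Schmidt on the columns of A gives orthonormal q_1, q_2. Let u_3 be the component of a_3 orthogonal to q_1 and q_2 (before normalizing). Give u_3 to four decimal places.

u_3 = (2.2731, 2.4442, 2.0352, 1.2561, -0.0692)

a_1 = (4, -4, -1, 2, -3); ‖a_1‖ = 6.7823, so q_1 = (0.5898, -0.5898, -0.1474, 0.2949, -0.4423).
q_1·a_2 = 0.5898·1 + (-0.5898)·2 + (-0.1474)·(-4) + 0.2949·1 + (-0.4423)·4 = -1.4744.
u_2 = a_2 + 1.4744·q_1 = (1.8696, 1.1304, -4.2174, 1.4348, 3.3478).
‖u_2‖ = 5.9855, so q_2 = (0.3123, 0.1889, -0.7046, 0.2397, 0.5593).
q_1·a_3 = 0.5898·2 + (-0.5898)·2 + (-0.1474)·3 + 0.2949·1 + (-0.4423)·(-1) = 0.2949; q_2·a_3 = 0.3123·2 + 0.1889·2 + (-0.7046)·3 + 0.2397·1 + 0.5593·(-1) = -1.4310.
u_3 = a_3 − 0.2949·q_1 + 1.4310·q_2 = (2.2731, 2.4442, 2.0352, 1.2561, -0.0692).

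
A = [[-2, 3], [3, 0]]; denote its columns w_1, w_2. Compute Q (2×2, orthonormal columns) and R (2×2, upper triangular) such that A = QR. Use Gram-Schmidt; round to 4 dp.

Q = [[-0.5547, 0.8321], [0.8321, 0.5547]], R = [[3.6056, -1.6641], [0.0000, 2.4962]]

q_1 = w_1/‖w_1‖ = (-2, 3)/3.6056 = (-0.5547, 0.8321).
r_{12} = q_1·w_2 = -1.6641.
u_2 = w_2 + 1.6641·q_1 = (2.0769, 1.3846).
‖u_2‖ = 2.4962, so q_2 = (0.8321, 0.5547).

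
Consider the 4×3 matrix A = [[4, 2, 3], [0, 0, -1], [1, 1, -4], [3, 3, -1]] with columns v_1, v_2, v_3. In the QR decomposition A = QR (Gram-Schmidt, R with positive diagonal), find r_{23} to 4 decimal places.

q_1 = v_1/‖v_1‖ = (4, 0, 1, 3)/5.0990 = (0.7845, 0.0000, 0.1961, 0.5883).
r_{12} = q_1·v_2 = 3.5301.
u_2 = v_2 − 3.5301·q_1 = (-0.7692, 0.0000, 0.3077, 0.9231).
‖u_2‖ = 1.2403, so q_2 = (-0.6202, 0.0000, 0.2481, 0.7442).
r_{23} = q_2·v_3 = -3.5970.

r_{23} = -3.5970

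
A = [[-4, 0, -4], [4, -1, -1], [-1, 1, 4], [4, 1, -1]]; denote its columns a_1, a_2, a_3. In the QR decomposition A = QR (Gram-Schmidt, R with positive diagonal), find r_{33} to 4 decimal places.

q_1 = a_1/‖a_1‖ = (-4, 4, -1, 4)/7.0000 = (-0.5714, 0.5714, -0.1429, 0.5714).
r_{12} = q_1·a_2 = -0.1429.
u_2 = a_2 + 0.1429·q_1 = (-0.0816, -0.9184, 0.9796, 1.0816).
‖u_2‖ = 1.7261, so q_2 = (-0.0473, -0.5320, 0.5675, 0.6266).
r_{13} = q_1·a_3 = 0.5714; r_{23} = q_2·a_3 = 2.3646.
u_3 = a_3 − 0.5714·q_1 − 2.3646·q_2 = (-3.5616, -0.0685, 2.7397, -2.8082).
r_{33} = ‖u_3‖ = 5.2993.

r_{33} = 5.2993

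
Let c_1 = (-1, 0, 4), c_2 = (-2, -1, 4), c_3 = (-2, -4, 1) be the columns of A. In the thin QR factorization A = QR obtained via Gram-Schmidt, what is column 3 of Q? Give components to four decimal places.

e_3 = (0.6963, -0.6963, 0.1741)

c_1 = (-1, 0, 4); ‖c_1‖ = 4.1231, so e_1 = (-0.2425, 0.0000, 0.9701).
e_1·c_2 = (-0.2425)·(-2) + 0.0000·(-1) + 0.9701·4 = 4.3656.
u_2 = c_2 − 4.3656·e_1 = (-0.9412, -1.0000, -0.2353).
‖u_2‖ = 1.3933, so e_2 = (-0.6755, -0.7177, -0.1689).
e_1·c_3 = (-0.2425)·(-2) + 0.0000·(-4) + 0.9701·1 = 1.4552; e_2·c_3 = (-0.6755)·(-2) + (-0.7177)·(-4) + (-0.1689)·1 = 4.0531.
u_3 = c_3 − 1.4552·e_1 − 4.0531·e_2 = (1.0909, -1.0909, 0.2727).
‖u_3‖ = 1.5667, so e_3 = (0.6963, -0.6963, 0.1741).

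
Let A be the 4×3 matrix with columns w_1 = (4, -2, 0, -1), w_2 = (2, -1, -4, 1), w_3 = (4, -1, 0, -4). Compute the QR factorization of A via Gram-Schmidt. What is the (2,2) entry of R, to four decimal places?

w_1 = (4, -2, 0, -1); ‖w_1‖ = 4.5826, so q_1 = (0.8729, -0.4364, 0.0000, -0.2182).
q_1·w_2 = 0.8729·2 + (-0.4364)·(-1) + 0.0000·(-4) + (-0.2182)·1 = 1.9640.
u_2 = w_2 − 1.9640·q_1 = (0.2857, -0.1429, -4.0000, 1.4286).
r_{22} = ‖u_2‖ = 4.2594.

r_{22} = 4.2594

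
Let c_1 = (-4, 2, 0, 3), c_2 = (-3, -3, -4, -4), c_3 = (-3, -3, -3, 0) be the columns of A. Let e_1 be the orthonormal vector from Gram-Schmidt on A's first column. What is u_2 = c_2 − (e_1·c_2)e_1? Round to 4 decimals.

u_2 = (-3.8276, -2.5862, -4.0000, -3.3793)

e_1 = c_1/‖c_1‖ = (-4, 2, 0, 3)/5.3852 = (-0.7428, 0.3714, 0.0000, 0.5571).
r_{12} = e_1·c_2 = -1.1142.
u_2 = c_2 + 1.1142·e_1 = (-3.8276, -2.5862, -4.0000, -3.3793).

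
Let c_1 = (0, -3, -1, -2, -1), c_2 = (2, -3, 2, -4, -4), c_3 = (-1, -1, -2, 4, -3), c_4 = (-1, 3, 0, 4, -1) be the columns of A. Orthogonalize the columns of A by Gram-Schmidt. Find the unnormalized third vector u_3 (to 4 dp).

e_1 = c_1/‖c_1‖ = (0, -3, -1, -2, -1)/3.8730 = (0.0000, -0.7746, -0.2582, -0.5164, -0.2582).
r_{12} = e_1·c_2 = 4.9058.
u_2 = c_2 − 4.9058·e_1 = (2.0000, 0.8000, 3.2667, -1.4667, -2.7333).
‖u_2‖ = 4.9933, so e_2 = (0.4005, 0.1602, 0.6542, -0.2937, -0.5474).
r_{13} = e_1·c_3 = 0.0000; r_{23} = e_2·c_3 = -1.4019.
u_3 = c_3 − 0.0000·e_1 + 1.4019·e_2 = (-0.4385, -0.7754, -1.0829, 3.5882, -3.7674).

u_3 = (-0.4385, -0.7754, -1.0829, 3.5882, -3.7674)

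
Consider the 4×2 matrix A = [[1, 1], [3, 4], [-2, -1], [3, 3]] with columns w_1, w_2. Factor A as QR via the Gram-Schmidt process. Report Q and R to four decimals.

Q = [[0.2085, -0.0311], [0.6255, 0.6217], [-0.4170, 0.7771], [0.6255, -0.0933]], R = [[4.7958, 5.0043], [0.0000, 1.3988]]

w_1 = (1, 3, -2, 3); ‖w_1‖ = 4.7958, so e_1 = (0.2085, 0.6255, -0.4170, 0.6255).
e_1·w_2 = 0.2085·1 + 0.6255·4 + (-0.4170)·(-1) + 0.6255·3 = 5.0043.
u_2 = w_2 − 5.0043·e_1 = (-0.0435, 0.8696, 1.0870, -0.1304).
‖u_2‖ = 1.3988, so e_2 = (-0.0311, 0.6217, 0.7771, -0.0933).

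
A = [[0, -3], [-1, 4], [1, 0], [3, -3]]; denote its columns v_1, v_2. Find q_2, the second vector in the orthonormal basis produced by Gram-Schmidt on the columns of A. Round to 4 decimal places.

q_2 = (-0.6949, 0.6528, 0.2738, 0.1264)

v_1 = (0, -1, 1, 3); ‖v_1‖ = 3.3166, so q_1 = (0.0000, -0.3015, 0.3015, 0.9045).
q_1·v_2 = 0.0000·(-3) + (-0.3015)·4 + 0.3015·0 + 0.9045·(-3) = -3.9196.
u_2 = v_2 + 3.9196·q_1 = (-3.0000, 2.8182, 1.1818, 0.5455).
‖u_2‖ = 4.3170, so q_2 = (-0.6949, 0.6528, 0.2738, 0.1264).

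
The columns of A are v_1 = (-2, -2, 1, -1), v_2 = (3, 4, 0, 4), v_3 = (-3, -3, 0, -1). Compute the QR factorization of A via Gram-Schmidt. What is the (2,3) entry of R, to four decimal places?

e_1 = v_1/‖v_1‖ = (-2, -2, 1, -1)/3.1623 = (-0.6325, -0.6325, 0.3162, -0.3162).
r_{12} = e_1·v_2 = -5.6921.
u_2 = v_2 + 5.6921·e_1 = (-0.6000, 0.4000, 1.8000, 2.2000).
‖u_2‖ = 2.9326, so e_2 = (-0.2046, 0.1364, 0.6138, 0.7502).
r_{23} = e_2·v_3 = -0.5456.

r_{23} = -0.5456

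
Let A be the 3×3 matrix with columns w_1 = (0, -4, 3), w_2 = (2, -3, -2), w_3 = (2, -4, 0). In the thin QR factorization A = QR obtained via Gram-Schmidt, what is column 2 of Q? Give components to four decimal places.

w_1 = (0, -4, 3); ‖w_1‖ = 5.0000, so e_1 = (0.0000, -0.8000, 0.6000).
e_1·w_2 = 0.0000·2 + (-0.8000)·(-3) + 0.6000·(-2) = 1.2000.
u_2 = w_2 − 1.2000·e_1 = (2.0000, -2.0400, -2.7200).
‖u_2‖ = 3.9446, so e_2 = (0.5070, -0.5172, -0.6895).

e_2 = (0.5070, -0.5172, -0.6895)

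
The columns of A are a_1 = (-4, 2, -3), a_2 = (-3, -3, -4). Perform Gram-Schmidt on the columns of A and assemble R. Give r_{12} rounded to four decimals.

a_1 = (-4, 2, -3); ‖a_1‖ = 5.3852, so e_1 = (-0.7428, 0.3714, -0.5571).
r_{12} = e_1·a_2 = 3.3425.

r_{12} = 3.3425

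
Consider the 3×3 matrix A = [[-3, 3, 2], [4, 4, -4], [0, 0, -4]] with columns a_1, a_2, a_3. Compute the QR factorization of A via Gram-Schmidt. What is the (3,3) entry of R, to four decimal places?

a_1 = (-3, 4, 0); ‖a_1‖ = 5.0000, so e_1 = (-0.6000, 0.8000, 0.0000).
e_1·a_2 = (-0.6000)·3 + 0.8000·4 + 0.0000·0 = 1.4000.
u_2 = a_2 − 1.4000·e_1 = (3.8400, 2.8800, 0.0000).
‖u_2‖ = 4.8000, so e_2 = (0.8000, 0.6000, 0.0000).
e_1·a_3 = (-0.6000)·2 + 0.8000·(-4) + 0.0000·(-4) = -4.4000; e_2·a_3 = 0.8000·2 + 0.6000·(-4) + 0.0000·(-4) = -0.8000.
u_3 = a_3 + 4.4000·e_1 + 0.8000·e_2 = (0.0000, 0.0000, -4.0000).
r_{33} = ‖u_3‖ = 4.0000.

r_{33} = 4.0000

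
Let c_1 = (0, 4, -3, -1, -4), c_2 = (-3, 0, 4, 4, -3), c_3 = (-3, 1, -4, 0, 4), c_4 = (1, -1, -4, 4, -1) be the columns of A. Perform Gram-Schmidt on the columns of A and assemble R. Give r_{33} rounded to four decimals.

c_1 = (0, 4, -3, -1, -4); ‖c_1‖ = 6.4807, so q_1 = (0.0000, 0.6172, -0.4629, -0.1543, -0.6172).
q_1·c_2 = 0.0000·(-3) + 0.6172·0 + (-0.4629)·4 + (-0.1543)·4 + (-0.6172)·(-3) = -0.6172.
u_2 = c_2 + 0.6172·q_1 = (-3.0000, 0.3810, 3.7143, 3.9048, -3.3810).
‖u_2‖ = 7.0441, so q_2 = (-0.4259, 0.0541, 0.5273, 0.5543, -0.4800).
q_1·c_3 = 0.0000·(-3) + 0.6172·1 + (-0.4629)·(-4) + (-0.1543)·0 + (-0.6172)·4 = 0.0000; q_2·c_3 = (-0.4259)·(-3) + 0.0541·1 + 0.5273·(-4) + 0.5543·0 + (-0.4800)·4 = -2.6973.
u_3 = c_3 + 0.0000·q_1 + 2.6973·q_2 = (-4.1488, 1.1459, -2.5777, 1.4952, 2.7054).
r_{33} = ‖u_3‖ = 5.8928.

r_{33} = 5.8928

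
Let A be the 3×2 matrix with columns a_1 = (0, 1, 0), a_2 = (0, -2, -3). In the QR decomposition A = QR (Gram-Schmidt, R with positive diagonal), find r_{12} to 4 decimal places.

a_1 = (0, 1, 0); ‖a_1‖ = 1.0000, so e_1 = (0.0000, 1.0000, 0.0000).
r_{12} = e_1·a_2 = -2.0000.

r_{12} = -2.0000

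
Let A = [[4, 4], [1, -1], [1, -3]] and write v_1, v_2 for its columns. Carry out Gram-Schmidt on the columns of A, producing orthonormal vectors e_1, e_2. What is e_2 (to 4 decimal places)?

v_1 = (4, 1, 1); ‖v_1‖ = 4.2426, so e_1 = (0.9428, 0.2357, 0.2357).
e_1·v_2 = 0.9428·4 + 0.2357·(-1) + 0.2357·(-3) = 2.8284.
u_2 = v_2 − 2.8284·e_1 = (1.3333, -1.6667, -3.6667).
‖u_2‖ = 4.2426, so e_2 = (0.3143, -0.3928, -0.8642).

e_2 = (0.3143, -0.3928, -0.8642)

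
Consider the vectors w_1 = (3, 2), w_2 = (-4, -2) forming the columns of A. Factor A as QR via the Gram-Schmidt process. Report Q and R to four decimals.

Q = [[0.8321, -0.5547], [0.5547, 0.8321]], R = [[3.6056, -4.4376], [0.0000, 0.5547]]

q_1 = w_1/‖w_1‖ = (3, 2)/3.6056 = (0.8321, 0.5547).
r_{12} = q_1·w_2 = -4.4376.
u_2 = w_2 + 4.4376·q_1 = (-0.3077, 0.4615).
‖u_2‖ = 0.5547, so q_2 = (-0.5547, 0.8321).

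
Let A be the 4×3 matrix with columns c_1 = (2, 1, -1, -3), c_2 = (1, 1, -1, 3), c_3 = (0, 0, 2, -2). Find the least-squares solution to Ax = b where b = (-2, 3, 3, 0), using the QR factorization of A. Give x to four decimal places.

c_1 = (2, 1, -1, -3); ‖c_1‖ = 3.8730, so e_1 = (0.5164, 0.2582, -0.2582, -0.7746).
e_1·c_2 = 0.5164·1 + 0.2582·1 + (-0.2582)·(-1) + (-0.7746)·3 = -1.2910.
u_2 = c_2 + 1.2910·e_1 = (1.6667, 1.3333, -1.3333, 2.0000).
‖u_2‖ = 3.2146, so e_2 = (0.5185, 0.4148, -0.4148, 0.6222).
e_1·c_3 = 0.5164·0 + 0.2582·0 + (-0.2582)·2 + (-0.7746)·(-2) = 1.0328; e_2·c_3 = 0.5185·0 + 0.4148·0 + (-0.4148)·2 + 0.6222·(-2) = -2.0739.
u_3 = c_3 − 1.0328·e_1 + 2.0739·e_2 = (0.5419, 0.5935, 1.4065, 0.0903).
‖u_3‖ = 1.6224, so e_3 = (0.3340, 0.3658, 0.8669, 0.0557).
Qᵀb = (-1.0328, -1.0370, 3.0301).
Back-substitute: x_3 = 3.0301/1.6224 = 1.8676.
x_2 = (-1.0370 + 2.0739·1.8676)/3.2146 = 0.8824.
x_1 = (-1.0328 + 1.2910·0.8824 − 1.0328·1.8676)/3.8730 = -0.4706.

x = (-0.4706, 0.8824, 1.8676)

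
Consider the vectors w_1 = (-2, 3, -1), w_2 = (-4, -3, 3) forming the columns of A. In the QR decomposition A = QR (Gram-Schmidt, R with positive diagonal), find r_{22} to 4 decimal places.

w_1 = (-2, 3, -1); ‖w_1‖ = 3.7417, so q_1 = (-0.5345, 0.8018, -0.2673).
q_1·w_2 = (-0.5345)·(-4) + 0.8018·(-3) + (-0.2673)·3 = -1.0690.
u_2 = w_2 + 1.0690·q_1 = (-4.5714, -2.1429, 2.7143).
r_{22} = ‖u_2‖ = 5.7321.

r_{22} = 5.7321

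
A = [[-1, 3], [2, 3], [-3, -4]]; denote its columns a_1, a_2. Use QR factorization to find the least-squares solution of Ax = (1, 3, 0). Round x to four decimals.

q_1 = a_1/‖a_1‖ = (-1, 2, -3)/3.7417 = (-0.2673, 0.5345, -0.8018).
r_{12} = q_1·a_2 = 4.0089.
u_2 = a_2 − 4.0089·q_1 = (4.0714, 0.8571, -0.7857).
‖u_2‖ = 4.2342, so q_2 = (0.9616, 0.2024, -0.1856).
Qᵀb = (1.3363, 1.5689).
Back-substitute: x_2 = 1.5689/4.2342 = 0.3705.
x_1 = (1.3363 − 4.0089·0.3705)/3.7417 = -0.0398.

x = (-0.0398, 0.3705)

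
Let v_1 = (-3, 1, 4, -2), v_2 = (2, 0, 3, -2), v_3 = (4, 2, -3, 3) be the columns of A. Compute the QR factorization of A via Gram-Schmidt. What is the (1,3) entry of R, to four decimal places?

r_{13} = -5.1121

v_1 = (-3, 1, 4, -2); ‖v_1‖ = 5.4772, so q_1 = (-0.5477, 0.1826, 0.7303, -0.3651).
r_{13} = q_1·v_3 = -5.1121.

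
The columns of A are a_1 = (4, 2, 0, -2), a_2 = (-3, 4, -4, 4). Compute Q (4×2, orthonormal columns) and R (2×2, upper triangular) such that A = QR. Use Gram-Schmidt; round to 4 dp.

a_1 = (4, 2, 0, -2); ‖a_1‖ = 4.8990, so e_1 = (0.8165, 0.4082, 0.0000, -0.4082).
e_1·a_2 = 0.8165·(-3) + 0.4082·4 + 0.0000·(-4) + (-0.4082)·4 = -2.4495.
u_2 = a_2 + 2.4495·e_1 = (-1.0000, 5.0000, -4.0000, 3.0000).
‖u_2‖ = 7.1414, so e_2 = (-0.1400, 0.7001, -0.5601, 0.4201).

Q = [[0.8165, -0.1400], [0.4082, 0.7001], [0.0000, -0.5601], [-0.4082, 0.4201]], R = [[4.8990, -2.4495], [0.0000, 7.1414]]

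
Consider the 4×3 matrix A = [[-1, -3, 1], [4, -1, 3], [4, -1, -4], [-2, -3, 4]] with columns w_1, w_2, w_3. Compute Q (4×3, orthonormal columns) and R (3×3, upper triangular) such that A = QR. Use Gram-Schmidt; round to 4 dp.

Q = [[-0.1644, -0.6652, -0.2609], [0.6576, -0.2479, 0.6881], [0.6576, -0.2479, -0.6322], [-0.3288, -0.6592, 0.2422]], R = [[6.0828, 0.1644, -2.1372], [0.0000, 4.4691, -3.0540], [0.0000, 0.0000, 5.3015]]

q_1 = w_1/‖w_1‖ = (-1, 4, 4, -2)/6.0828 = (-0.1644, 0.6576, 0.6576, -0.3288).
r_{12} = q_1·w_2 = 0.1644.
u_2 = w_2 − 0.1644·q_1 = (-2.9730, -1.1081, -1.1081, -2.9459).
‖u_2‖ = 4.4691, so q_2 = (-0.6652, -0.2479, -0.2479, -0.6592).
r_{13} = q_1·w_3 = -2.1372; r_{23} = q_2·w_3 = -3.0540.
u_3 = w_3 + 2.1372·q_1 + 3.0540·q_2 = (-1.3829, 3.6482, -3.3518, 1.2842).
‖u_3‖ = 5.3015, so q_3 = (-0.2609, 0.6881, -0.6322, 0.2422).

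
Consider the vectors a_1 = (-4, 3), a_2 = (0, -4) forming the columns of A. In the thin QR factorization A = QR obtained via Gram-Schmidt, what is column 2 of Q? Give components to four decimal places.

e_2 = (-0.6000, -0.8000)

a_1 = (-4, 3); ‖a_1‖ = 5.0000, so e_1 = (-0.8000, 0.6000).
e_1·a_2 = (-0.8000)·0 + 0.6000·(-4) = -2.4000.
u_2 = a_2 + 2.4000·e_1 = (-1.9200, -2.5600).
‖u_2‖ = 3.2000, so e_2 = (-0.6000, -0.8000).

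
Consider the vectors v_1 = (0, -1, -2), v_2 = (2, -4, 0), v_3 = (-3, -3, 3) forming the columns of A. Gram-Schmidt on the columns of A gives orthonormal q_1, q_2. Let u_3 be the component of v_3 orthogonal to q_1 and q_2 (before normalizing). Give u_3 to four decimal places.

q_1 = v_1/‖v_1‖ = (0, -1, -2)/2.2361 = (0.0000, -0.4472, -0.8944).
r_{12} = q_1·v_2 = 1.7889.
u_2 = v_2 − 1.7889·q_1 = (2.0000, -3.2000, 1.6000).
‖u_2‖ = 4.0988, so q_2 = (0.4880, -0.7807, 0.3904).
r_{13} = q_1·v_3 = -1.3416; r_{23} = q_2·v_3 = 2.0494.
u_3 = v_3 + 1.3416·q_1 − 2.0494·q_2 = (-4.0000, -2.0000, 1.0000).

u_3 = (-4.0000, -2.0000, 1.0000)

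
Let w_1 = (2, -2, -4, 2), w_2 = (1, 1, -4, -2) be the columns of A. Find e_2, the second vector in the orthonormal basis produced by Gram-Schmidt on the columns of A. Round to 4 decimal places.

e_1 = w_1/‖w_1‖ = (2, -2, -4, 2)/5.2915 = (0.3780, -0.3780, -0.7559, 0.3780).
r_{12} = e_1·w_2 = 2.2678.
u_2 = w_2 − 2.2678·e_1 = (0.1429, 1.8571, -2.2857, -2.8571).
‖u_2‖ = 4.1057, so e_2 = (0.0348, 0.4523, -0.5567, -0.6959).

e_2 = (0.0348, 0.4523, -0.5567, -0.6959)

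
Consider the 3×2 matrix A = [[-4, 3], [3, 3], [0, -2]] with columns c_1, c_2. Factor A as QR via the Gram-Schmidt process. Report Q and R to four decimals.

Q = [[-0.8000, 0.5417], [0.6000, 0.7223], [0.0000, -0.4299]], R = [[5.0000, -0.6000], [0.0000, 4.6519]]

c_1 = (-4, 3, 0); ‖c_1‖ = 5.0000, so q_1 = (-0.8000, 0.6000, 0.0000).
q_1·c_2 = (-0.8000)·3 + 0.6000·3 + 0.0000·(-2) = -0.6000.
u_2 = c_2 + 0.6000·q_1 = (2.5200, 3.3600, -2.0000).
‖u_2‖ = 4.6519, so q_2 = (0.5417, 0.7223, -0.4299).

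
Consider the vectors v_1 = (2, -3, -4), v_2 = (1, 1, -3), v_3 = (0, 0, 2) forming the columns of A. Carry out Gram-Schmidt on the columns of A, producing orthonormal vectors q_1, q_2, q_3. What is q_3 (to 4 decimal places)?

v_1 = (2, -3, -4); ‖v_1‖ = 5.3852, so q_1 = (0.3714, -0.5571, -0.7428).
q_1·v_2 = 0.3714·1 + (-0.5571)·1 + (-0.7428)·(-3) = 2.0426.
u_2 = v_2 − 2.0426·q_1 = (0.2414, 2.1379, -1.4828).
‖u_2‖ = 2.6130, so q_2 = (0.0924, 0.8182, -0.5675).
q_1·v_3 = 0.3714·0 + (-0.5571)·0 + (-0.7428)·2 = -1.4856; q_2·v_3 = 0.0924·0 + 0.8182·0 + (-0.5675)·2 = -1.1349.
u_3 = v_3 + 1.4856·q_1 + 1.1349·q_2 = (0.6566, 0.1010, 0.2525).
‖u_3‖ = 0.7107, so q_3 = (0.9239, 0.1421, 0.3553).

q_3 = (0.9239, 0.1421, 0.3553)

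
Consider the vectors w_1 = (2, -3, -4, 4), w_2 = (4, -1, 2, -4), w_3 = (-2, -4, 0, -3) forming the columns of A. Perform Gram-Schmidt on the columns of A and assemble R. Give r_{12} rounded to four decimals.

r_{12} = -1.9379

q_1 = w_1/‖w_1‖ = (2, -3, -4, 4)/6.7082 = (0.2981, -0.4472, -0.5963, 0.5963).
r_{12} = q_1·w_2 = -1.9379.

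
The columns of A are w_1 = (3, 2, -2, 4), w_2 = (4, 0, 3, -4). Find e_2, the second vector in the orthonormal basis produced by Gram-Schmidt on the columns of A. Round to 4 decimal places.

e_2 = (0.7967, 0.0984, 0.3885, -0.4524)

w_1 = (3, 2, -2, 4); ‖w_1‖ = 5.7446, so e_1 = (0.5222, 0.3482, -0.3482, 0.6963).
e_1·w_2 = 0.5222·4 + 0.3482·0 + (-0.3482)·3 + 0.6963·(-4) = -1.7408.
u_2 = w_2 + 1.7408·e_1 = (4.9091, 0.6061, 2.3939, -2.7879).
‖u_2‖ = 6.1620, so e_2 = (0.7967, 0.0984, 0.3885, -0.4524).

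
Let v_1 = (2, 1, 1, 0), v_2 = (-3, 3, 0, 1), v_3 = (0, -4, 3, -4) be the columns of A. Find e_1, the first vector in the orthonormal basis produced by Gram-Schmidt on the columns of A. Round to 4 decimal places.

e_1 = (0.8165, 0.4082, 0.4082, 0.0000)

e_1 = v_1/‖v_1‖ = (2, 1, 1, 0)/2.4495 = (0.8165, 0.4082, 0.4082, 0.0000).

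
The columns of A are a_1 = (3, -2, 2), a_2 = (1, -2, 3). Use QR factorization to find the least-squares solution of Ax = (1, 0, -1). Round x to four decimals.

a_1 = (3, -2, 2); ‖a_1‖ = 4.1231, so q_1 = (0.7276, -0.4851, 0.4851).
q_1·a_2 = 0.7276·1 + (-0.4851)·(-2) + 0.4851·3 = 3.1530.
u_2 = a_2 − 3.1530·q_1 = (-1.2941, -0.4706, 1.4706).
‖u_2‖ = 2.0147, so q_2 = (-0.6424, -0.2336, 0.7299).
Qᵀb = (0.2425, -1.3723).
Back-substitute: x_2 = -1.3723/2.0147 = -0.6812.
x_1 = (0.2425 − 3.1530·(-0.6812))/4.1231 = 0.5797.

x = (0.5797, -0.6812)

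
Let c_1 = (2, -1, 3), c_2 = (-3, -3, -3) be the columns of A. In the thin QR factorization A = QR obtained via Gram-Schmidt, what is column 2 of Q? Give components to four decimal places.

c_1 = (2, -1, 3); ‖c_1‖ = 3.7417, so q_1 = (0.5345, -0.2673, 0.8018).
q_1·c_2 = 0.5345·(-3) + (-0.2673)·(-3) + 0.8018·(-3) = -3.2071.
u_2 = c_2 + 3.2071·q_1 = (-1.2857, -3.8571, -0.4286).
‖u_2‖ = 4.0883, so q_2 = (-0.3145, -0.9435, -0.1048).

q_2 = (-0.3145, -0.9435, -0.1048)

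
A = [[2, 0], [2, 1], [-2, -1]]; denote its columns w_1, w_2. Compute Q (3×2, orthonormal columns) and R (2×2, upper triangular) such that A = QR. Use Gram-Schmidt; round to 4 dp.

Q = [[0.5774, -0.8165], [0.5774, 0.4082], [-0.5774, -0.4082]], R = [[3.4641, 1.1547], [0.0000, 0.8165]]

w_1 = (2, 2, -2); ‖w_1‖ = 3.4641, so e_1 = (0.5774, 0.5774, -0.5774).
e_1·w_2 = 0.5774·0 + 0.5774·1 + (-0.5774)·(-1) = 1.1547.
u_2 = w_2 − 1.1547·e_1 = (-0.6667, 0.3333, -0.3333).
‖u_2‖ = 0.8165, so e_2 = (-0.8165, 0.4082, -0.4082).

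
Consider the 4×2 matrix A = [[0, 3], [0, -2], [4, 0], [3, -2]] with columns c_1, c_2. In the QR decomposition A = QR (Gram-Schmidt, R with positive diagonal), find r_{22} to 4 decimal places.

r_{22} = 3.9446

c_1 = (0, 0, 4, 3); ‖c_1‖ = 5.0000, so q_1 = (0.0000, 0.0000, 0.8000, 0.6000).
q_1·c_2 = 0.0000·3 + 0.0000·(-2) + 0.8000·0 + 0.6000·(-2) = -1.2000.
u_2 = c_2 + 1.2000·q_1 = (3.0000, -2.0000, 0.9600, -1.2800).
r_{22} = ‖u_2‖ = 3.9446.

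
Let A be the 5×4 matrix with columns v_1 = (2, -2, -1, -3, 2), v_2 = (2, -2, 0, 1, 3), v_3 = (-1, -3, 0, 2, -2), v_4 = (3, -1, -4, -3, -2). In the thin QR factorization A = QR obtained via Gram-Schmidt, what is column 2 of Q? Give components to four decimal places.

v_1 = (2, -2, -1, -3, 2); ‖v_1‖ = 4.6904, so e_1 = (0.4264, -0.4264, -0.2132, -0.6396, 0.4264).
e_1·v_2 = 0.4264·2 + (-0.4264)·(-2) + (-0.2132)·0 + (-0.6396)·1 + 0.4264·3 = 2.3452.
u_2 = v_2 − 2.3452·e_1 = (1.0000, -1.0000, 0.5000, 2.5000, 2.0000).
‖u_2‖ = 3.5355, so e_2 = (0.2828, -0.2828, 0.1414, 0.7071, 0.5657).

e_2 = (0.2828, -0.2828, 0.1414, 0.7071, 0.5657)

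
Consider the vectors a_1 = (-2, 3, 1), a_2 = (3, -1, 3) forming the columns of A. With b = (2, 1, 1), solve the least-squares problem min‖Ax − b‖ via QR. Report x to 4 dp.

x = (0.2087, 0.4870)

a_1 = (-2, 3, 1); ‖a_1‖ = 3.7417, so e_1 = (-0.5345, 0.8018, 0.2673).
e_1·a_2 = (-0.5345)·3 + 0.8018·(-1) + 0.2673·3 = -1.6036.
u_2 = a_2 + 1.6036·e_1 = (2.1429, 0.2857, 3.4286).
‖u_2‖ = 4.0532, so e_2 = (0.5287, 0.0705, 0.8459).
Qᵀb = (0.0000, 1.9737).
Back-substitute: x_2 = 1.9737/4.0532 = 0.4870.
x_1 = (0.0000 + 1.6036·0.4870)/3.7417 = 0.2087.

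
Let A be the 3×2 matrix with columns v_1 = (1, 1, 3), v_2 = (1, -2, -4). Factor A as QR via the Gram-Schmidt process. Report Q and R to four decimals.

q_1 = v_1/‖v_1‖ = (1, 1, 3)/3.3166 = (0.3015, 0.3015, 0.9045).
r_{12} = q_1·v_2 = -3.9196.
u_2 = v_2 + 3.9196·q_1 = (2.1818, -0.8182, -0.4545).
‖u_2‖ = 2.3741, so q_2 = (0.9190, -0.3446, -0.1915).

Q = [[0.3015, 0.9190], [0.3015, -0.3446], [0.9045, -0.1915]], R = [[3.3166, -3.9196], [0.0000, 2.3741]]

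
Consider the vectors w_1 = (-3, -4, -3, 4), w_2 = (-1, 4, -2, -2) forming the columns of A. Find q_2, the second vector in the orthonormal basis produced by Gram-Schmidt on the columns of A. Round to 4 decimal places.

q_2 = (-0.4196, 0.6184, -0.6405, -0.1767)

w_1 = (-3, -4, -3, 4); ‖w_1‖ = 7.0711, so q_1 = (-0.4243, -0.5657, -0.4243, 0.5657).
q_1·w_2 = (-0.4243)·(-1) + (-0.5657)·4 + (-0.4243)·(-2) + 0.5657·(-2) = -2.1213.
u_2 = w_2 + 2.1213·q_1 = (-1.9000, 2.8000, -2.9000, -0.8000).
‖u_2‖ = 4.5277, so q_2 = (-0.4196, 0.6184, -0.6405, -0.1767).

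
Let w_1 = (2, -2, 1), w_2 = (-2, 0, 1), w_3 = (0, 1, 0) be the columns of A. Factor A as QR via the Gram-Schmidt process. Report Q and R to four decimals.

Q = [[0.6667, -0.6667, 0.3333], [-0.6667, -0.3333, 0.6667], [0.3333, 0.6667, 0.6667]], R = [[3.0000, -1.0000, -0.6667], [0.0000, 2.0000, -0.3333], [0.0000, 0.0000, 0.6667]]

w_1 = (2, -2, 1); ‖w_1‖ = 3.0000, so q_1 = (0.6667, -0.6667, 0.3333).
q_1·w_2 = 0.6667·(-2) + (-0.6667)·0 + 0.3333·1 = -1.0000.
u_2 = w_2 + 1.0000·q_1 = (-1.3333, -0.6667, 1.3333).
‖u_2‖ = 2.0000, so q_2 = (-0.6667, -0.3333, 0.6667).
q_1·w_3 = 0.6667·0 + (-0.6667)·1 + 0.3333·0 = -0.6667; q_2·w_3 = (-0.6667)·0 + (-0.3333)·1 + 0.6667·0 = -0.3333.
u_3 = w_3 + 0.6667·q_1 + 0.3333·q_2 = (0.2222, 0.4444, 0.4444).
‖u_3‖ = 0.6667, so q_3 = (0.3333, 0.6667, 0.6667).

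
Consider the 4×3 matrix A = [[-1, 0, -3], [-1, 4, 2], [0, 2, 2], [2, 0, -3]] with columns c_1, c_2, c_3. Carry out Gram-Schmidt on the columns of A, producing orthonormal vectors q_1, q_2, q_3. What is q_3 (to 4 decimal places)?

q_3 = (-0.8367, -0.1195, 0.2390, -0.4781)

q_1 = c_1/‖c_1‖ = (-1, -1, 0, 2)/2.4495 = (-0.4082, -0.4082, 0.0000, 0.8165).
r_{12} = q_1·c_2 = -1.6330.
u_2 = c_2 + 1.6330·q_1 = (-0.6667, 3.3333, 2.0000, 1.3333).
‖u_2‖ = 4.1633, so q_2 = (-0.1601, 0.8006, 0.4804, 0.3203).
r_{13} = q_1·c_3 = -2.0412; r_{23} = q_2·c_3 = 2.0817.
u_3 = c_3 + 2.0412·q_1 − 2.0817·q_2 = (-3.5000, -0.5000, 1.0000, -2.0000).
‖u_3‖ = 4.1833, so q_3 = (-0.8367, -0.1195, 0.2390, -0.4781).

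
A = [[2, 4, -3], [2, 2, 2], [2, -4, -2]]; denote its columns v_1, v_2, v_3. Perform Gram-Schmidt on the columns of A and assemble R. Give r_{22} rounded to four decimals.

v_1 = (2, 2, 2); ‖v_1‖ = 3.4641, so q_1 = (0.5774, 0.5774, 0.5774).
q_1·v_2 = 0.5774·4 + 0.5774·2 + 0.5774·(-4) = 1.1547.
u_2 = v_2 − 1.1547·q_1 = (3.3333, 1.3333, -4.6667).
r_{22} = ‖u_2‖ = 5.8878.

r_{22} = 5.8878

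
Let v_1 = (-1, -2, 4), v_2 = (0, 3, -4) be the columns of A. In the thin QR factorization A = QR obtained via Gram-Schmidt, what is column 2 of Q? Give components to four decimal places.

q_2 = (-0.7498, 0.6475, 0.1363)

q_1 = v_1/‖v_1‖ = (-1, -2, 4)/4.5826 = (-0.2182, -0.4364, 0.8729).
r_{12} = q_1·v_2 = -4.8008.
u_2 = v_2 + 4.8008·q_1 = (-1.0476, 0.9048, 0.1905).
‖u_2‖ = 1.3973, so q_2 = (-0.7498, 0.6475, 0.1363).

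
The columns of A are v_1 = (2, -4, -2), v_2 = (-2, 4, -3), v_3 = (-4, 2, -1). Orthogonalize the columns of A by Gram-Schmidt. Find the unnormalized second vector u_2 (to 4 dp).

q_1 = v_1/‖v_1‖ = (2, -4, -2)/4.8990 = (0.4082, -0.8165, -0.4082).
r_{12} = q_1·v_2 = -2.8577.
u_2 = v_2 + 2.8577·q_1 = (-0.8333, 1.6667, -4.1667).

u_2 = (-0.8333, 1.6667, -4.1667)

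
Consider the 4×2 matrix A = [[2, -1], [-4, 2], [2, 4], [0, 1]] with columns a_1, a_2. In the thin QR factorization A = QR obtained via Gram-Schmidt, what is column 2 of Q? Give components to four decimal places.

e_2 = (-0.1783, 0.3567, 0.8917, 0.2140)

e_1 = a_1/‖a_1‖ = (2, -4, 2, 0)/4.8990 = (0.4082, -0.8165, 0.4082, 0.0000).
r_{12} = e_1·a_2 = -0.4082.
u_2 = a_2 + 0.4082·e_1 = (-0.8333, 1.6667, 4.1667, 1.0000).
‖u_2‖ = 4.6726, so e_2 = (-0.1783, 0.3567, 0.8917, 0.2140).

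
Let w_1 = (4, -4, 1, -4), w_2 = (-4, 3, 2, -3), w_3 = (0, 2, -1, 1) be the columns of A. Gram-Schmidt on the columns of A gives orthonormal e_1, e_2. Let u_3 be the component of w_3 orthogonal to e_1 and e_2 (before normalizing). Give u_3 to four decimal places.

u_3 = (0.8331, 1.0870, -0.5522, -0.3920)

e_1 = w_1/‖w_1‖ = (4, -4, 1, -4)/7.0000 = (0.5714, -0.5714, 0.1429, -0.5714).
r_{12} = e_1·w_2 = -2.0000.
u_2 = w_2 + 2.0000·e_1 = (-2.8571, 1.8571, 2.2857, -4.1429).
‖u_2‖ = 5.8310, so e_2 = (-0.4900, 0.3185, 0.3920, -0.7105).
r_{13} = e_1·w_3 = -1.8571; r_{23} = e_2·w_3 = -0.4655.
u_3 = w_3 + 1.8571·e_1 + 0.4655·e_2 = (0.8331, 1.0870, -0.5522, -0.3920).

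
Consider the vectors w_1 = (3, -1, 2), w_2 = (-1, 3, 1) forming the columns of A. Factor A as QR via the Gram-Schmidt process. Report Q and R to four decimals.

w_1 = (3, -1, 2); ‖w_1‖ = 3.7417, so q_1 = (0.8018, -0.2673, 0.5345).
q_1·w_2 = 0.8018·(-1) + (-0.2673)·3 + 0.5345·1 = -1.0690.
u_2 = w_2 + 1.0690·q_1 = (-0.1429, 2.7143, 1.5714).
‖u_2‖ = 3.1396, so q_2 = (-0.0455, 0.8645, 0.5005).

Q = [[0.8018, -0.0455], [-0.2673, 0.8645], [0.5345, 0.5005]], R = [[3.7417, -1.0690], [0.0000, 3.1396]]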